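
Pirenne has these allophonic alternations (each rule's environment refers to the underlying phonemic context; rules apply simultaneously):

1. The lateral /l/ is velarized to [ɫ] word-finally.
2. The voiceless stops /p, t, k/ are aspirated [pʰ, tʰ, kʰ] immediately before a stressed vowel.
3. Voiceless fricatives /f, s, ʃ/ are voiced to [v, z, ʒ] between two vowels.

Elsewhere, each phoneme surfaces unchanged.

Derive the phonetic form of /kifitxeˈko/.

[kivitxeˈkʰo]

/k/ — word-initial; rule 2 does not apply here → [k].
/i/ — not in any rule's target class → [i].
/f/ (between /i/ and /i/): between two vowels, so rule 3 applies → [v].
/i/ (between /f/ and /t/): no rule targets it → [i].
/t/ (between /i/ and /x/) is in the target of rule 2 but the environment (immediately before a stressed vowel) is not met → [t].
/x/ (between /t/ and /e/) is unaffected → [x].
/e/ (between /x/ and /k/) is unaffected → [e].
Rule 2 applies to /k/ (between /e/ and /o/: immediately before a stressed vowel) → [kʰ].
/o/ (word-final): no rule targets it → [o].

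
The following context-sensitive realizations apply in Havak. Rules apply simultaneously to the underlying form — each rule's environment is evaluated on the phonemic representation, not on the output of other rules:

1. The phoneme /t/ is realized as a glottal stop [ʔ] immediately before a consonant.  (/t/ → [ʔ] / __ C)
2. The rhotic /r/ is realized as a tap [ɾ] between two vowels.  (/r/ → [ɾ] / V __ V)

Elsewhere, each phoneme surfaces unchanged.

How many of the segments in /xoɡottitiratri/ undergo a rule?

3

Segments that undergo a rule: /t/ → [ʔ] (rule 1); /r/ → [ɾ] (rule 2); /t/ → [ʔ] (rule 1).
All other segments surface unchanged.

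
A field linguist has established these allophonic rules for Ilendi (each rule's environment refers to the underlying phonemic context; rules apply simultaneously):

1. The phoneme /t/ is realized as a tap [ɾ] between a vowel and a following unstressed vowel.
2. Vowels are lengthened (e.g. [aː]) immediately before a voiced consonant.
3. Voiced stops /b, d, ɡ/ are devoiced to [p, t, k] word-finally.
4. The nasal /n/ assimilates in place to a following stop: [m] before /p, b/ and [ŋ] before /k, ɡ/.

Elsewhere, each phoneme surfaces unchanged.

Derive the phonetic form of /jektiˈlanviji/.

/e/ — between /j/ and /k/; rule 2 does not apply here → [e].
/t/ (between /k/ and /i/) is in the target of rule 1 but the environment (between a vowel and a following unstressed vowel) is not met → [t].
/i/ (between /t/ and /l/): before a voiced consonant, so rule 2 applies → [iː].
/a/ — between /l/ and /n/, before a voiced consonant — surfaces as [aː] (rule 2).
/n/ (between /a/ and /v/) is in the target of rule 4 but the environment (before a labial or velar stop) is not met → [n].
Rule 2 applies to /i/ (between /v/ and /j/: before a voiced consonant) → [iː].
/i/ (word-final) is in the target of rule 2 but the environment (before a voiced consonant) is not met → [i].

[jektiːˈlaːnviːji]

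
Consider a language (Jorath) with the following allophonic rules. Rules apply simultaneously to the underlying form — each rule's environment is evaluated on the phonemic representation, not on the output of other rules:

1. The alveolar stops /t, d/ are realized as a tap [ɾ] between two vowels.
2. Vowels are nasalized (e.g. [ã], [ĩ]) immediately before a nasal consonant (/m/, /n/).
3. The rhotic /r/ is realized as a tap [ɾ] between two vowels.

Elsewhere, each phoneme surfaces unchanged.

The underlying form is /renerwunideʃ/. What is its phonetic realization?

/r/ (word-initial): rule 3 targets it, but not between two vowels → unchanged [r].
Rule 2 applies to /e/ (between /r/ and /n/: before a nasal consonant) → [ẽ].
/n/ stays [n].
/e/ (between /n/ and /r/) fails the environment for rule 2, so it stays [e].
/r/ (between /e/ and /w/): rule 3 targets it, but not between two vowels → unchanged [r].
/w/ (between /r/ and /u/): no rule targets it → [w].
/u/ — between /w/ and /n/, before a nasal consonant — surfaces as [ũ] (rule 2).
/n/ stays [n].
/i/ (between /n/ and /d/) is in the target of rule 2 but the environment (before a nasal consonant) is not met → [i].
/d/ meets the environment for rule 1 (between two vowels) → [ɾ].
/e/ — between /d/ and /ʃ/; rule 2 does not apply here → [e].
/ʃ/ (word-final): no rule targets it → [ʃ].

[rẽnerwũniɾeʃ]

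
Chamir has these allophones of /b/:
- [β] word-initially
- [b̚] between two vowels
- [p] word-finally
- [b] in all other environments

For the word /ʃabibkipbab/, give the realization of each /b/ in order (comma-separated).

[b̚], [b], [b], [p]

Occurrence 1 (position 3): between two vowels → [b̚].
Occurrence 2 (position 5): no conditioning environment matches → elsewhere allophone [b].
Occurrence 3 (position 9): no conditioning environment matches → elsewhere allophone [b].
Occurrence 4 (position 11): word-finally → [p].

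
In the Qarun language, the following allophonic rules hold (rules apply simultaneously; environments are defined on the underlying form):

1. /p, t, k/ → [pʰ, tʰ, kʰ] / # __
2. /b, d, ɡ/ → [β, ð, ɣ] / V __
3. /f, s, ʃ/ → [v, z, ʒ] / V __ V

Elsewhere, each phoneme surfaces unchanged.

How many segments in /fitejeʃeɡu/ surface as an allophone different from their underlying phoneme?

2

Segments that undergo a rule: /ʃ/ → [ʒ] (rule 3); /ɡ/ → [ɣ] (rule 2).
All other segments surface unchanged.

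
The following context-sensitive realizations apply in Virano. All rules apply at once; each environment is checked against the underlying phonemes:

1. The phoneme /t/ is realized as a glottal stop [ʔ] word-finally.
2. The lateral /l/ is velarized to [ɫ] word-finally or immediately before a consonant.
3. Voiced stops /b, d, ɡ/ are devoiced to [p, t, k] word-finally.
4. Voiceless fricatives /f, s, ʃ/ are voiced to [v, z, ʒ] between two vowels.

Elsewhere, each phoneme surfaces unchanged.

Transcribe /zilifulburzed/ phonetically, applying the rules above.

/z/ stays [z].
/i/ — not in any rule's target class → [i].
/l/ (between /i/ and /i/) fails the environment for rule 2, so it stays [l].
/i/ stays [i].
/f/ (between /i/ and /u/): between two vowels, so rule 4 applies → [v].
/u/ — not in any rule's target class → [u].
/l/ (between /u/ and /b/): word-finally or immediately before a consonant, so rule 2 applies → [ɫ].
/b/ (between /l/ and /u/) fails the environment for rule 3, so it stays [b].
/u/ (between /b/ and /r/): no rule targets it → [u].
/r/ (between /u/ and /z/) is unaffected → [r].
/z/ — not in any rule's target class → [z].
/e/ (between /z/ and /d/): no rule targets it → [e].
Rule 3 applies to /d/ (word-final: word-finally) → [t].

[zilivuɫburzet]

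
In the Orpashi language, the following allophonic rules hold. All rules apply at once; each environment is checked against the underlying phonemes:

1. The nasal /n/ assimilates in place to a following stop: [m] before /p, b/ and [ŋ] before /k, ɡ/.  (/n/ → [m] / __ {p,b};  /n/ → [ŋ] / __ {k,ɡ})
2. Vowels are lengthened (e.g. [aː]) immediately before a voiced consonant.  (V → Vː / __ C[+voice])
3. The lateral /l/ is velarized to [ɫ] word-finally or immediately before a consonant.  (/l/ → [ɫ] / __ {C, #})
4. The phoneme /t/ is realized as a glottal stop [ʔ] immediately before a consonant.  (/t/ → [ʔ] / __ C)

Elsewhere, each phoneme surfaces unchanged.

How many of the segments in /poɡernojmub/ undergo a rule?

4

Segments that undergo a rule: /o/ → [oː] (rule 2); /e/ → [eː] (rule 2); /o/ → [oː] (rule 2); /u/ → [uː] (rule 2).
All other segments surface unchanged.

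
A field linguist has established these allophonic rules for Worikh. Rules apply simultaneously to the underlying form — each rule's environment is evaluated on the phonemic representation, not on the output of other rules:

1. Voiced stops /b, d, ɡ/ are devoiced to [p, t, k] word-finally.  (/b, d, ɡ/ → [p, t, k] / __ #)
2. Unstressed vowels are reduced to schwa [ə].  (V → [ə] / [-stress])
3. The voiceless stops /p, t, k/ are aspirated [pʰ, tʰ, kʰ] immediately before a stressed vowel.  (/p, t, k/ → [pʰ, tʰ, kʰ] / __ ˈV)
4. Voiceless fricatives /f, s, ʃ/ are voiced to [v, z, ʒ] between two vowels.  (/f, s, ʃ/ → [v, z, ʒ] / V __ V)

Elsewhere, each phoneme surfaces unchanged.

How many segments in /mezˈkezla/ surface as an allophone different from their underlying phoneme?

3

Segments that undergo a rule: /e/ → [ə] (rule 2); /k/ → [kʰ] (rule 3); /a/ → [ə] (rule 2).
All other segments surface unchanged.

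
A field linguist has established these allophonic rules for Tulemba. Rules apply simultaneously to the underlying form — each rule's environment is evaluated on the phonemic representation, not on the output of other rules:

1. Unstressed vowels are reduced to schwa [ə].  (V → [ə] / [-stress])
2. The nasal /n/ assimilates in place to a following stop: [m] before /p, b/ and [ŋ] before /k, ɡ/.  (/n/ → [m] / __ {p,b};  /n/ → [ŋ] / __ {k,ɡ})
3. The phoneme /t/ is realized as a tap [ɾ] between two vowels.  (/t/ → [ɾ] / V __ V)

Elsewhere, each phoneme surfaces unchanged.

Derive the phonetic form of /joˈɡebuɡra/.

[jəˈɡebəɡrə]

/j/ stays [j].
/o/ (between /j/ and /ɡ/) occurs in an unstressed syllable → [ə] by rule 1.
/ɡ/ — not in any rule's target class → [ɡ].
/e/ (between /ɡ/ and /b/) fails the environment for rule 1, so it stays [e].
/b/ — not in any rule's target class → [b].
/u/ (between /b/ and /ɡ/) occurs in an unstressed syllable → [ə] by rule 1.
/ɡ/ (between /u/ and /r/): no rule targets it → [ɡ].
/r/ (between /ɡ/ and /a/): no rule targets it → [r].
Rule 1 applies to /a/ (word-final: in an unstressed syllable) → [ə].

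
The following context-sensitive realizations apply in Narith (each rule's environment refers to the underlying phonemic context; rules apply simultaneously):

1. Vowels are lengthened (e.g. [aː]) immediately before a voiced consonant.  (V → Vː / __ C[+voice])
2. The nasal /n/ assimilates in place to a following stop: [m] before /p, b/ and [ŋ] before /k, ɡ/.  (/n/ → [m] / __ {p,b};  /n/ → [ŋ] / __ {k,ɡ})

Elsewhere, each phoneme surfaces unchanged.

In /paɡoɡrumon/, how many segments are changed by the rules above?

4

Segments that undergo a rule: /a/ → [aː] (rule 1); /o/ → [oː] (rule 1); /u/ → [uː] (rule 1); /o/ → [oː] (rule 1).
All other segments surface unchanged.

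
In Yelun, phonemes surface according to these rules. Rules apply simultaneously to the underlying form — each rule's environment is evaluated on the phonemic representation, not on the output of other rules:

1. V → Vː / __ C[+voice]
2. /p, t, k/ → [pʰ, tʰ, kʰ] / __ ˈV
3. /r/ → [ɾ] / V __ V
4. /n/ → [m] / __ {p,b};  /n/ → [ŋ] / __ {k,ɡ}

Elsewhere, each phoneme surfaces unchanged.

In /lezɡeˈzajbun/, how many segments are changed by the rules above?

Segments that undergo a rule: /e/ → [eː] (rule 1); /e/ → [eː] (rule 1); /a/ → [aː] (rule 1); /u/ → [uː] (rule 1).
All other segments surface unchanged.

4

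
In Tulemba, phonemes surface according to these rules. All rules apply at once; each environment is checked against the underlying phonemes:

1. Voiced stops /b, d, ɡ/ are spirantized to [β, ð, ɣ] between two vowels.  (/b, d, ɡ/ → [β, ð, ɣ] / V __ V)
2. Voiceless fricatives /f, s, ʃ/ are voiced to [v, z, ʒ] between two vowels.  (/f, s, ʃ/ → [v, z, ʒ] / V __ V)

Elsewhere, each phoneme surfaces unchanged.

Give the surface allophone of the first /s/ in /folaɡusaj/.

[z]

/s/ (between /u/ and /a/) occurs between two vowels → [z] by rule 2.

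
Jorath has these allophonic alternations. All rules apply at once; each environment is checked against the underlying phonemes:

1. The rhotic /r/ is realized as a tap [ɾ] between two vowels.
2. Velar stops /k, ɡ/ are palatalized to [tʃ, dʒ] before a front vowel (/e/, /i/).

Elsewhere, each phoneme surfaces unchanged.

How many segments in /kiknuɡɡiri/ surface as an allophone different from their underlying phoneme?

Segments that undergo a rule: /k/ → [tʃ] (rule 2); /ɡ/ → [dʒ] (rule 2); /r/ → [ɾ] (rule 1).
All other segments surface unchanged.

3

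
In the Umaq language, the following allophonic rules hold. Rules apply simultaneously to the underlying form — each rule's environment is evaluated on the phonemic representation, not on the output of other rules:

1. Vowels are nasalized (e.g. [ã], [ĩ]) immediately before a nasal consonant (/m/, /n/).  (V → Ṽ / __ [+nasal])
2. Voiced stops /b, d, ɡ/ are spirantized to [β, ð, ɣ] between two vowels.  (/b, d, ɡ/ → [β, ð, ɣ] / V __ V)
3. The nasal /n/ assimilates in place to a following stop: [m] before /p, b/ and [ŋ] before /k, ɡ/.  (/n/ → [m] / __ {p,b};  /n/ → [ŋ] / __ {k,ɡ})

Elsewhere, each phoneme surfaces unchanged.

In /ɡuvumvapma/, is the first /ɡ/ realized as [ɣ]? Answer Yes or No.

No

/ɡ/ — word-initial; rule 2 does not apply here → [ɡ].
The actual realization is [ɡ], not [ɣ].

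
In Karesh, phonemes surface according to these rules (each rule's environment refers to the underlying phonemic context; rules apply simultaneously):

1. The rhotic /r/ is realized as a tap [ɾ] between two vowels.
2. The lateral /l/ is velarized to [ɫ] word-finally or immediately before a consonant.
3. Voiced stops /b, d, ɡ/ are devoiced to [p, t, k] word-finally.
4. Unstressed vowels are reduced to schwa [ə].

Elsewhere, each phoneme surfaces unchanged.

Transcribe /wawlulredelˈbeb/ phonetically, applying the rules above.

/w/ — not in any rule's target class → [w].
/a/ — between /w/ and /w/, in an unstressed syllable — surfaces as [ə] (rule 4).
/w/ stays [w].
/l/ (between /w/ and /u/) fails the environment for rule 2, so it stays [l].
/u/ — between /l/ and /l/, in an unstressed syllable — surfaces as [ə] (rule 4).
/l/ (between /u/ and /r/): word-finally or immediately before a consonant, so rule 2 applies → [ɫ].
/r/ (between /l/ and /e/) is in the target of rule 1 but the environment (between two vowels) is not met → [r].
/e/ (between /r/ and /d/) occurs in an unstressed syllable → [ə] by rule 4.
/d/ (between /e/ and /e/) is in the target of rule 3 but the environment (word-finally) is not met → [d].
/e/ (between /d/ and /l/) occurs in an unstressed syllable → [ə] by rule 4.
/l/ meets the environment for rule 2 (word-finally or immediately before a consonant) → [ɫ].
/b/ — between /l/ and /e/; rule 3 does not apply here → [b].
/e/ (between /b/ and /b/) is in the target of rule 4 but the environment (in an unstressed syllable) is not met → [e].
Rule 3 applies to /b/ (word-final: word-finally) → [p].

[wəwləɫrədəɫˈbep]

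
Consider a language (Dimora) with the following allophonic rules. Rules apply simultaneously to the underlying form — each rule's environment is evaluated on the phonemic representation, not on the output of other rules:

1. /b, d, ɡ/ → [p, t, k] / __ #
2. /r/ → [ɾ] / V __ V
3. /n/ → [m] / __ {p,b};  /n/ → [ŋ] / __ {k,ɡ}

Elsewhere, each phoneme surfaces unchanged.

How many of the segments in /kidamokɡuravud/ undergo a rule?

Segments that undergo a rule: /r/ → [ɾ] (rule 2); /d/ → [t] (rule 1).
All other segments surface unchanged.

2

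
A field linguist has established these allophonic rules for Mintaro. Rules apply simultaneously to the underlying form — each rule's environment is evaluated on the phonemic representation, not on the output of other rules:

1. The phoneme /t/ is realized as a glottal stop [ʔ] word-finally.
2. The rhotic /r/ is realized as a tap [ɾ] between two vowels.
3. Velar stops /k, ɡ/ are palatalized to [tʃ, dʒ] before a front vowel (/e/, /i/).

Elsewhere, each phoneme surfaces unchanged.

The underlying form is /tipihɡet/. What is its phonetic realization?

[tipihdʒeʔ]

/t/ (word-initial) fails the environment for rule 1, so it stays [t].
/i/ (between /t/ and /p/) is unaffected → [i].
/p/ — not in any rule's target class → [p].
/i/ stays [i].
/h/ stays [h].
/ɡ/ (between /h/ and /e/) occurs before a front vowel → [dʒ] by rule 3.
/e/ (between /ɡ/ and /t/): no rule targets it → [e].
/t/ (word-final) occurs word-finally → [ʔ] by rule 1.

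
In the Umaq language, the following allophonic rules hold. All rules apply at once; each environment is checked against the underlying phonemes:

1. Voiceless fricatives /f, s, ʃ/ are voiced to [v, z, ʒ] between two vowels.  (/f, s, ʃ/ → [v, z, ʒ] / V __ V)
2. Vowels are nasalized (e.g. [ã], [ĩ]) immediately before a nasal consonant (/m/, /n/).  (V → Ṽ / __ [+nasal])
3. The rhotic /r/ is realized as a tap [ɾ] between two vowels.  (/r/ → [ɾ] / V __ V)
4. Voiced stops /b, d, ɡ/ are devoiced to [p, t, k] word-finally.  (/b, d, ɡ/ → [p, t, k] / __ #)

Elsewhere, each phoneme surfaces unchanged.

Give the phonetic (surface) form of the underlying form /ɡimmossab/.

/ɡ/ (word-initial) fails the environment for rule 4, so it stays [ɡ].
/i/ (between /ɡ/ and /m/): before a nasal consonant, so rule 2 applies → [ĩ].
/m/ (between /i/ and /m/) is unaffected → [m].
/m/ stays [m].
/o/ (between /m/ and /s/) fails the environment for rule 2, so it stays [o].
/s/ (between /o/ and /s/): rule 1 targets it, but not between two vowels → unchanged [s].
/s/ (between /s/ and /a/) fails the environment for rule 1, so it stays [s].
/a/ (between /s/ and /b/): rule 2 targets it, but not before a nasal consonant → unchanged [a].
Rule 4 applies to /b/ (word-final: word-finally) → [p].

[ɡĩmmossap]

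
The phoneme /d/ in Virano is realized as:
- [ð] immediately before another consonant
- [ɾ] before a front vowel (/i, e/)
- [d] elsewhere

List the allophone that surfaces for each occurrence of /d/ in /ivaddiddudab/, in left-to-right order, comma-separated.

Occurrence 1 (position 4): immediately before another consonant → [ð].
Occurrence 2 (position 5): before a front vowel (/i, e/) → [ɾ].
Occurrence 3 (position 7): immediately before another consonant → [ð].
Occurrence 4 (position 8): no conditioning environment matches → elsewhere allophone [d].
Occurrence 5 (position 10): no conditioning environment matches → elsewhere allophone [d].

[ð], [ɾ], [ð], [d], [d]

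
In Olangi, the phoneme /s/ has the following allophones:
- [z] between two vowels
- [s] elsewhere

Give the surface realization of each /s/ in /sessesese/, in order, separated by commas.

[s], [s], [s], [z], [z]

Occurrence 1 (position 1): no conditioning environment matches → elsewhere allophone [s].
Occurrence 2 (position 3): no conditioning environment matches → elsewhere allophone [s].
Occurrence 3 (position 4): no conditioning environment matches → elsewhere allophone [s].
Occurrence 4 (position 6): between two vowels → [z].
Occurrence 5 (position 8): between two vowels → [z].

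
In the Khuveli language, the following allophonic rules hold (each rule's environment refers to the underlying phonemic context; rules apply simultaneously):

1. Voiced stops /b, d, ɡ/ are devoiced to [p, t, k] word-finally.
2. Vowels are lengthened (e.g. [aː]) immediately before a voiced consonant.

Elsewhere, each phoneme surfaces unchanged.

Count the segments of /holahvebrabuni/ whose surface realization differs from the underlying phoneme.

4

Segments that undergo a rule: /o/ → [oː] (rule 2); /e/ → [eː] (rule 2); /a/ → [aː] (rule 2); /u/ → [uː] (rule 2).
All other segments surface unchanged.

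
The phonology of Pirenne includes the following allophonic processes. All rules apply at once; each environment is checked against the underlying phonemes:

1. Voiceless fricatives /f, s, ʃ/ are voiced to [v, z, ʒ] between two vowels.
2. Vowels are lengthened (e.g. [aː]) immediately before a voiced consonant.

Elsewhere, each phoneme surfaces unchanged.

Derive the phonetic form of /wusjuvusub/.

/w/ stays [w].
/u/ (between /w/ and /s/) is in the target of rule 2 but the environment (before a voiced consonant) is not met → [u].
/s/ (between /u/ and /j/) is in the target of rule 1 but the environment (between two vowels) is not met → [s].
/j/ — not in any rule's target class → [j].
Rule 2 applies to /u/ (between /j/ and /v/: before a voiced consonant) → [uː].
/v/ (between /u/ and /u/) is unaffected → [v].
/u/ (between /v/ and /s/): rule 2 targets it, but not before a voiced consonant → unchanged [u].
/s/ meets the environment for rule 1 (between two vowels) → [z].
/u/ (between /s/ and /b/): before a voiced consonant, so rule 2 applies → [uː].
/b/ stays [b].

[wusjuːvuzuːb]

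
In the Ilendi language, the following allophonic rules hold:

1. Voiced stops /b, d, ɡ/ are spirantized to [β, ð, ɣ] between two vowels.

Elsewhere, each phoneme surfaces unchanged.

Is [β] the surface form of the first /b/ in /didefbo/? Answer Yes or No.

No

/b/ — between /f/ and /o/; rule 1 does not apply here → [b].
The actual realization is [b], not [β].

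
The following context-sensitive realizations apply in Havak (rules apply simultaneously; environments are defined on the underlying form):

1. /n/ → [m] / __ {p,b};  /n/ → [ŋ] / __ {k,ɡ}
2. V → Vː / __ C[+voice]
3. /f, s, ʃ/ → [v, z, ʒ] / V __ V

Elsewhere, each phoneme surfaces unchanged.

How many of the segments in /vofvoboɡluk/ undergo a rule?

2

Segments that undergo a rule: /o/ → [oː] (rule 2); /o/ → [oː] (rule 2).
All other segments surface unchanged.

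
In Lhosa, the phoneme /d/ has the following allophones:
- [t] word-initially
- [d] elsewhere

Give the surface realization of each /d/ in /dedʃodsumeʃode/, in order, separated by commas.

[t], [d], [d], [d]

Occurrence 1 (position 1): word-initially → [t].
Occurrence 2 (position 3): no conditioning environment matches → elsewhere allophone [d].
Occurrence 3 (position 6): no conditioning environment matches → elsewhere allophone [d].
Occurrence 4 (position 13): no conditioning environment matches → elsewhere allophone [d].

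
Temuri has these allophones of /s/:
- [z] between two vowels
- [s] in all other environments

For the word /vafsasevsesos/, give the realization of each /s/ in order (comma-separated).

Occurrence 1 (position 4): no conditioning environment matches → elsewhere allophone [s].
Occurrence 2 (position 6): between two vowels → [z].
Occurrence 3 (position 9): no conditioning environment matches → elsewhere allophone [s].
Occurrence 4 (position 11): between two vowels → [z].
Occurrence 5 (position 13): no conditioning environment matches → elsewhere allophone [s].

[s], [z], [s], [z], [s]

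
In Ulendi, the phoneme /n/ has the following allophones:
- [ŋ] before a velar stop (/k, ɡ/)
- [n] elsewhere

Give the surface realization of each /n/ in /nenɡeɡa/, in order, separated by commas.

[n], [ŋ]

Occurrence 1 (position 1): no conditioning environment matches → elsewhere allophone [n].
Occurrence 2 (position 3): before a velar stop → [ŋ].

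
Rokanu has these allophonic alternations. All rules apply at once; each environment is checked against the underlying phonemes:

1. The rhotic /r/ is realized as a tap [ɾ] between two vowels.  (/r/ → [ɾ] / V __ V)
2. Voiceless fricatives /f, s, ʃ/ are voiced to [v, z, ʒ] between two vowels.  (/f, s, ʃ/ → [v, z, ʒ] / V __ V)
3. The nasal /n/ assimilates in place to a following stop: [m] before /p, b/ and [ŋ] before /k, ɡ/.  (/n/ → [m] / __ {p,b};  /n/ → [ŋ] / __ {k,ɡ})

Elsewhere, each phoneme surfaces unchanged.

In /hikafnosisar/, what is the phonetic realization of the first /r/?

/r/ (word-final): rule 1 targets it, but not between two vowels → unchanged [r].

[r]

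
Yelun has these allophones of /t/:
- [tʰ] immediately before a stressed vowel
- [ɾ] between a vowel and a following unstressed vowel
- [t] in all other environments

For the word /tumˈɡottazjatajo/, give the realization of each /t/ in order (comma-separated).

[t], [t], [t], [ɾ]

Occurrence 1 (position 1): no conditioning environment matches → elsewhere allophone [t].
Occurrence 2 (position 6): no conditioning environment matches → elsewhere allophone [t].
Occurrence 3 (position 7): no conditioning environment matches → elsewhere allophone [t].
Occurrence 4 (position 12): between a vowel and an unstressed vowel → [ɾ].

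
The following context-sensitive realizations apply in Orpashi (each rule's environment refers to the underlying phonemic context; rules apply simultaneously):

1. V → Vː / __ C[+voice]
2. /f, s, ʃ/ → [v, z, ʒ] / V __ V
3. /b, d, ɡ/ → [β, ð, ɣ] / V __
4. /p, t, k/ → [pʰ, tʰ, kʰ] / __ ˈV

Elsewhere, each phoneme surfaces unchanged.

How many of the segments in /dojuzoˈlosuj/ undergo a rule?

5

Segments that undergo a rule: /o/ → [oː] (rule 1); /u/ → [uː] (rule 1); /o/ → [oː] (rule 1); /s/ → [z] (rule 2); /u/ → [uː] (rule 1).
All other segments surface unchanged.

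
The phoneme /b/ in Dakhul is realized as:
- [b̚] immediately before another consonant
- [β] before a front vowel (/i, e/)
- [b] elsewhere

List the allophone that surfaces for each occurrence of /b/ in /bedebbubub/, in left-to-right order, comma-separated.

[β], [b̚], [b], [b], [b]

Occurrence 1 (position 1): before a front vowel (/i, e/) → [β].
Occurrence 2 (position 5): immediately before another consonant → [b̚].
Occurrence 3 (position 6): no conditioning environment matches → elsewhere allophone [b].
Occurrence 4 (position 8): no conditioning environment matches → elsewhere allophone [b].
Occurrence 5 (position 10): no conditioning environment matches → elsewhere allophone [b].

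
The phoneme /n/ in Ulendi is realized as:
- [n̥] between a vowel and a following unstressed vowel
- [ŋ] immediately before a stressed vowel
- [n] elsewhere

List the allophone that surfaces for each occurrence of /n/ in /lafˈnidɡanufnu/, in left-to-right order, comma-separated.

Occurrence 1 (position 4): immediately before a stressed vowel → [ŋ].
Occurrence 2 (position 9): between a vowel and a following unstressed vowel → [n̥].
Occurrence 3 (position 12): no conditioning environment matches → elsewhere allophone [n].

[ŋ], [n̥], [n]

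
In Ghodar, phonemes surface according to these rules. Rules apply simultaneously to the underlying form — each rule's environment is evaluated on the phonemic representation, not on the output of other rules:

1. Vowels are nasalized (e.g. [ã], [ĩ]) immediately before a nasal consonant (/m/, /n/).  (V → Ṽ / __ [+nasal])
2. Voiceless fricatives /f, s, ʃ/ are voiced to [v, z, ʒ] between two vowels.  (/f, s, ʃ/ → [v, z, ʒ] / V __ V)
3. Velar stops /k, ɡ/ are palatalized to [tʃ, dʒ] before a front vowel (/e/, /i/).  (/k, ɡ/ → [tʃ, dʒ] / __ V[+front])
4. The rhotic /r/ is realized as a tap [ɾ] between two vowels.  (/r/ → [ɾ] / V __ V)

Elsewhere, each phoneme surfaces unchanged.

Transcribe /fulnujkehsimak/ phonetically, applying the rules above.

/f/ (word-initial) is in the target of rule 2 but the environment (between two vowels) is not met → [f].
/u/ (between /f/ and /l/): rule 1 targets it, but not before a nasal consonant → unchanged [u].
/l/ — not in any rule's target class → [l].
/n/ (between /l/ and /u/) is unaffected → [n].
/u/ (between /n/ and /j/) fails the environment for rule 1, so it stays [u].
/j/ (between /u/ and /k/): no rule targets it → [j].
/k/ (between /j/ and /e/) occurs before a front vowel → [tʃ] by rule 3.
/e/ (between /k/ and /h/) fails the environment for rule 1, so it stays [e].
/h/ (between /e/ and /s/) is unaffected → [h].
/s/ (between /h/ and /i/) is in the target of rule 2 but the environment (between two vowels) is not met → [s].
/i/ meets the environment for rule 1 (before a nasal consonant) → [ĩ].
/m/ — not in any rule's target class → [m].
/a/ — between /m/ and /k/; rule 1 does not apply here → [a].
/k/ (word-final): rule 3 targets it, but not before a front vowel → unchanged [k].

[fulnujtʃehsĩmak]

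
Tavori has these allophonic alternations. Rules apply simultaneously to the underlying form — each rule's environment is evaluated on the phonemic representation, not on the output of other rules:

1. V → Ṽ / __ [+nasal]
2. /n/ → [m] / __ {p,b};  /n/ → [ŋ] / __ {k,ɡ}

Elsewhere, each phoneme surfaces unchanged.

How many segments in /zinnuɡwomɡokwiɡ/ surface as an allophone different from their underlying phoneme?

2

Segments that undergo a rule: /i/ → [ĩ] (rule 1); /o/ → [õ] (rule 1).
All other segments surface unchanged.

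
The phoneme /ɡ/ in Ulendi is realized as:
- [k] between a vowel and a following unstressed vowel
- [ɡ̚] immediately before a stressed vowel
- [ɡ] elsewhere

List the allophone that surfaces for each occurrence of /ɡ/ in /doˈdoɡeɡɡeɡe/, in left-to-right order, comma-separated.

Occurrence 1 (position 5): between a vowel and a following unstressed vowel → [k].
Occurrence 2 (position 7): no conditioning environment matches → elsewhere allophone [ɡ].
Occurrence 3 (position 8): no conditioning environment matches → elsewhere allophone [ɡ].
Occurrence 4 (position 10): between a vowel and a following unstressed vowel → [k].

[k], [ɡ], [ɡ], [k]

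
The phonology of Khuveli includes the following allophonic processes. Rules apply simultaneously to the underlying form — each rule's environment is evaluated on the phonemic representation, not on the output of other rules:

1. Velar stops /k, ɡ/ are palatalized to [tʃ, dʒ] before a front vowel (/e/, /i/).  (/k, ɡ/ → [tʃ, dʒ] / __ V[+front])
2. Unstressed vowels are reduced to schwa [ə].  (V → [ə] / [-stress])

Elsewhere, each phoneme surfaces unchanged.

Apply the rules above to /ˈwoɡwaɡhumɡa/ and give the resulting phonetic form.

[ˈwoɡwəɡhəmɡə]

/w/ (word-initial) is unaffected → [w].
/o/ (between /w/ and /ɡ/) fails the environment for rule 2, so it stays [o].
/ɡ/ — between /o/ and /w/; rule 1 does not apply here → [ɡ].
/w/ (between /ɡ/ and /a/): no rule targets it → [w].
/a/ meets the environment for rule 2 (in an unstressed syllable) → [ə].
/ɡ/ (between /a/ and /h/) is in the target of rule 1 but the environment (before a front vowel) is not met → [ɡ].
/h/ (between /ɡ/ and /u/) is unaffected → [h].
/u/ meets the environment for rule 2 (in an unstressed syllable) → [ə].
/m/ — not in any rule's target class → [m].
/ɡ/ (between /m/ and /a/) is in the target of rule 1 but the environment (before a front vowel) is not met → [ɡ].
/a/ (word-final) occurs in an unstressed syllable → [ə] by rule 2.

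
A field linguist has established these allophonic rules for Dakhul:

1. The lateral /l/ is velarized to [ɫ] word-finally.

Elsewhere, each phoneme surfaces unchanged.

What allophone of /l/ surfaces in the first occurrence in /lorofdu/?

/l/ (word-initial): rule 1 targets it, but not word-finally → unchanged [l].

[l]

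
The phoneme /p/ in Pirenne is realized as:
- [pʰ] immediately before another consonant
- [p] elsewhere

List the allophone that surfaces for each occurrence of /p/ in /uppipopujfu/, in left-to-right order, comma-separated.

Occurrence 1 (position 2): immediately before another consonant → [pʰ].
Occurrence 2 (position 3): no conditioning environment matches → elsewhere allophone [p].
Occurrence 3 (position 5): no conditioning environment matches → elsewhere allophone [p].
Occurrence 4 (position 7): no conditioning environment matches → elsewhere allophone [p].

[pʰ], [p], [p], [p]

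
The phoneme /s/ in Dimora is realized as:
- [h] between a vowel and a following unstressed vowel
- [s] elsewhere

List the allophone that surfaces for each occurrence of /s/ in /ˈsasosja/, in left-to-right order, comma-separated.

Occurrence 1 (position 1): no conditioning environment matches → elsewhere allophone [s].
Occurrence 2 (position 3): between a vowel and a following unstressed vowel → [h].
Occurrence 3 (position 5): no conditioning environment matches → elsewhere allophone [s].

[s], [h], [s]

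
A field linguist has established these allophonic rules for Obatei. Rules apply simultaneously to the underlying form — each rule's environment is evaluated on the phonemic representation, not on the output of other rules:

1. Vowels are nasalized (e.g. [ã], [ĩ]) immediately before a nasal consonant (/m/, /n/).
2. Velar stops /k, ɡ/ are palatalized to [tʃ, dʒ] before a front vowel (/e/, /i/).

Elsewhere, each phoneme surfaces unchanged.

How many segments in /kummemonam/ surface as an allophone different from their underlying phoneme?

4

Segments that undergo a rule: /u/ → [ũ] (rule 1); /e/ → [ẽ] (rule 1); /o/ → [õ] (rule 1); /a/ → [ã] (rule 1).
All other segments surface unchanged.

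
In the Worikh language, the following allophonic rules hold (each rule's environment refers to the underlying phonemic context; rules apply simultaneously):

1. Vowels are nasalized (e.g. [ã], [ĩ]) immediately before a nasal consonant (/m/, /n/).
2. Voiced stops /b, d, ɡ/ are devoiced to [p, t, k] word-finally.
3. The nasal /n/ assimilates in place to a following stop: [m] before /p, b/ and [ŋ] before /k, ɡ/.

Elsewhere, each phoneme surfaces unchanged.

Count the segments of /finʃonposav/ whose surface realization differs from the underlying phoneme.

Segments that undergo a rule: /i/ → [ĩ] (rule 1); /o/ → [õ] (rule 1); /n/ → [m] (rule 3).
All other segments surface unchanged.

3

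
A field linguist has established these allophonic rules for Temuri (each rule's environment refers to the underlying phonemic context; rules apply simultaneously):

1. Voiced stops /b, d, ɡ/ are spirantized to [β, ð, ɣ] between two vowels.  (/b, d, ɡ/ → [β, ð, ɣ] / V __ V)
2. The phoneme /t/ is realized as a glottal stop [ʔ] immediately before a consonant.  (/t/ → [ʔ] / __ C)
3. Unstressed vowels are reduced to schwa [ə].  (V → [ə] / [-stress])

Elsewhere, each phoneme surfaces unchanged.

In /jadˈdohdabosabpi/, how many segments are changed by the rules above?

Segments that undergo a rule: /a/ → [ə] (rule 3); /a/ → [ə] (rule 3); /b/ → [β] (rule 1); /o/ → [ə] (rule 3); /a/ → [ə] (rule 3); /i/ → [ə] (rule 3).
All other segments surface unchanged.

6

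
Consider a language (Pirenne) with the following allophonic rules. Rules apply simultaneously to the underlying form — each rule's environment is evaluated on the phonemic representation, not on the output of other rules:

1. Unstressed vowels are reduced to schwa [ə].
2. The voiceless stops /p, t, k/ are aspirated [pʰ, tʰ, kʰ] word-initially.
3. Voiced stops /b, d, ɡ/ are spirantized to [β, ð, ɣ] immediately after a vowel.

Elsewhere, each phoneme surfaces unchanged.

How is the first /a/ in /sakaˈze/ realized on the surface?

[ə]

/a/ (between /s/ and /k/) occurs in an unstressed syllable → [ə] by rule 1.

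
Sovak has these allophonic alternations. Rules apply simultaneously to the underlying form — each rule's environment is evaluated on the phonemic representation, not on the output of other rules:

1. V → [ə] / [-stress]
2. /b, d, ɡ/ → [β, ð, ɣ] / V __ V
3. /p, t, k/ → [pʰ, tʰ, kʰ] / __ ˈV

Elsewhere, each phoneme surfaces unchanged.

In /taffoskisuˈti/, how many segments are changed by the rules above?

5

Segments that undergo a rule: /a/ → [ə] (rule 1); /o/ → [ə] (rule 1); /i/ → [ə] (rule 1); /u/ → [ə] (rule 1); /t/ → [tʰ] (rule 3).
All other segments surface unchanged.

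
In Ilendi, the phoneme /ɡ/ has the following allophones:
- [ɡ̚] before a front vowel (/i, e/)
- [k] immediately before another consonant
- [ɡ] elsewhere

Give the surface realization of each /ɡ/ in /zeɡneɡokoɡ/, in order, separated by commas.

[k], [ɡ], [ɡ]

Occurrence 1 (position 3): immediately before another consonant → [k].
Occurrence 2 (position 6): no conditioning environment matches → elsewhere allophone [ɡ].
Occurrence 3 (position 10): no conditioning environment matches → elsewhere allophone [ɡ].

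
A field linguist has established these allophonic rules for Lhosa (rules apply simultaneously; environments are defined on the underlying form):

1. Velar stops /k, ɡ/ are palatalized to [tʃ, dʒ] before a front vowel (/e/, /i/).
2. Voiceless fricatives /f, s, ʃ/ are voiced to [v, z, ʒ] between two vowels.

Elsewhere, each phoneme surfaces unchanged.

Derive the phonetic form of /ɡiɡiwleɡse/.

/ɡ/ — word-initial, before a front vowel — surfaces as [dʒ] (rule 1).
/ɡ/ meets the environment for rule 1 (before a front vowel) → [dʒ].
/ɡ/ (between /e/ and /s/): rule 1 targets it, but not before a front vowel → unchanged [ɡ].
/s/ (between /ɡ/ and /e/) fails the environment for rule 2, so it stays [s].

[dʒidʒiwleɡse]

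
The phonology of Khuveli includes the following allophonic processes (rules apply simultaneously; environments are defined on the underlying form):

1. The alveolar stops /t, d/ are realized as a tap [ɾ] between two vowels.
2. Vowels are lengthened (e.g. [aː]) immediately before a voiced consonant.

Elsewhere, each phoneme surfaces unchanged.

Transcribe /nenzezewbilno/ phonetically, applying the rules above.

[neːnzeːzeːwbiːlno]

/n/ (word-initial): no rule targets it → [n].
/e/ — between /n/ and /n/, before a voiced consonant — surfaces as [eː] (rule 2).
/n/ (between /e/ and /z/): no rule targets it → [n].
/z/ (between /n/ and /e/): no rule targets it → [z].
Rule 2 applies to /e/ (between /z/ and /z/: before a voiced consonant) → [eː].
/z/ stays [z].
/e/ meets the environment for rule 2 (before a voiced consonant) → [eː].
/w/ — not in any rule's target class → [w].
/b/ (between /w/ and /i/): no rule targets it → [b].
Rule 2 applies to /i/ (between /b/ and /l/: before a voiced consonant) → [iː].
/l/ stays [l].
/n/ — not in any rule's target class → [n].
/o/ (word-final) is in the target of rule 2 but the environment (before a voiced consonant) is not met → [o].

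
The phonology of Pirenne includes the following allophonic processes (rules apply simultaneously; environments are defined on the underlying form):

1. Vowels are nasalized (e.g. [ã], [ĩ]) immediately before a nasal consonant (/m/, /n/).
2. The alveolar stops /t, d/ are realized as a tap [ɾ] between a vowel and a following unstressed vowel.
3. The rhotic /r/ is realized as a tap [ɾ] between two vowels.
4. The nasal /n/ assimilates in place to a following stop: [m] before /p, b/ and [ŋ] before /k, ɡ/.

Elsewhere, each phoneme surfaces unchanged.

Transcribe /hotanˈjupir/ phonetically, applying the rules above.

/h/ stays [h].
/o/ (between /h/ and /t/) is in the target of rule 1 but the environment (before a nasal consonant) is not met → [o].
/t/ — between /o/ and /a/, between a vowel and a following unstressed vowel — surfaces as [ɾ] (rule 2).
/a/ meets the environment for rule 1 (before a nasal consonant) → [ã].
/n/ (between /a/ and /j/) fails the environment for rule 4, so it stays [n].
/j/ stays [j].
/u/ — between /j/ and /p/; rule 1 does not apply here → [u].
/p/ (between /u/ and /i/) is unaffected → [p].
/i/ (between /p/ and /r/) fails the environment for rule 1, so it stays [i].
/r/ (word-final) fails the environment for rule 3, so it stays [r].

[hoɾãnˈjupir]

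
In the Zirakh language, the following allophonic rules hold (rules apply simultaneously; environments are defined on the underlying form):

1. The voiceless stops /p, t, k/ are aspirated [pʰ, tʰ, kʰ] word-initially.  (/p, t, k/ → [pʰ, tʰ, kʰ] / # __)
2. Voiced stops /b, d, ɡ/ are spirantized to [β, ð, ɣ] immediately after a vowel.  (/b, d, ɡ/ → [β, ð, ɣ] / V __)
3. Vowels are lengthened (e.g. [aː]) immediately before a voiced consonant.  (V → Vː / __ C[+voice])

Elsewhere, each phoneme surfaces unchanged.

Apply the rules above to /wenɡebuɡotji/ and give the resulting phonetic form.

/w/ — not in any rule's target class → [w].
Rule 3 applies to /e/ (between /w/ and /n/: before a voiced consonant) → [eː].
/n/ (between /e/ and /ɡ/): no rule targets it → [n].
/ɡ/ — between /n/ and /e/; rule 2 does not apply here → [ɡ].
/e/ — between /ɡ/ and /b/, before a voiced consonant — surfaces as [eː] (rule 3).
/b/ (between /e/ and /u/) occurs immediately after a vowel → [β] by rule 2.
/u/ (between /b/ and /ɡ/): before a voiced consonant, so rule 3 applies → [uː].
/ɡ/ (between /u/ and /o/): immediately after a vowel, so rule 2 applies → [ɣ].
/o/ (between /ɡ/ and /t/): rule 3 targets it, but not before a voiced consonant → unchanged [o].
/t/ (between /o/ and /j/): rule 1 targets it, but not word-initially → unchanged [t].
/j/ (between /t/ and /i/) is unaffected → [j].
/i/ — word-final; rule 3 does not apply here → [i].

[weːnɡeːβuːɣotji]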